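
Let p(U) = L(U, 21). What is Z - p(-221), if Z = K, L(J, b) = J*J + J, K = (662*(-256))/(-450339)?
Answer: -21895312708/450339 ≈ -48620.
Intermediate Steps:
K = 169472/450339 (K = -169472*(-1/450339) = 169472/450339 ≈ 0.37632)
L(J, b) = J + J² (L(J, b) = J² + J = J + J²)
Z = 169472/450339 ≈ 0.37632
p(U) = U*(1 + U)
Z - p(-221) = 169472/450339 - (-221)*(1 - 221) = 169472/450339 - (-221)*(-220) = 169472/450339 - 1*48620 = 169472/450339 - 48620 = -21895312708/450339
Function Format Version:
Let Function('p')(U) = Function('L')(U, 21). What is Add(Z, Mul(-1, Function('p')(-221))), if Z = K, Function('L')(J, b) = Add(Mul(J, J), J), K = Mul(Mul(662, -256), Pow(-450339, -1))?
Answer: Rational(-21895312708, 450339) ≈ -48620.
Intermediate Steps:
K = Rational(169472, 450339) (K = Mul(-169472, Rational(-1, 450339)) = Rational(169472, 450339) ≈ 0.37632)
Function('L')(J, b) = Add(J, Pow(J, 2)) (Function('L')(J, b) = Add(Pow(J, 2), J) = Add(J, Pow(J, 2)))
Z = Rational(169472, 450339) ≈ 0.37632
Function('p')(U) = Mul(U, Add(1, U))
Add(Z, Mul(-1, Function('p')(-221))) = Add(Rational(169472, 450339), Mul(-1, Mul(-221, Add(1, -221)))) = Add(Rational(169472, 450339), Mul(-1, Mul(-221, -220))) = Add(Rational(169472, 450339), Mul(-1, 48620)) = Add(Rational(169472, 450339), -48620) = Rational(-21895312708, 450339)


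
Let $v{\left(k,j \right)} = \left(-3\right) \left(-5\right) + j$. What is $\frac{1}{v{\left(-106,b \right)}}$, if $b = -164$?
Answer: $- \frac{1}{149} \approx -0.0067114$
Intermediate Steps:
$v{\left(k,j \right)} = 15 + j$
$\frac{1}{v{\left(-106,b \right)}} = \frac{1}{15 - 164} = \frac{1}{-149} = - \frac{1}{149}$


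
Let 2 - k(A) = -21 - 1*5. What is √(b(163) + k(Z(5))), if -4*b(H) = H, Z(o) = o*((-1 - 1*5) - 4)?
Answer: I*√51/2 ≈ 3.5707*I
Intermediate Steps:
Z(o) = -10*o (Z(o) = o*((-1 - 5) - 4) = o*(-6 - 4) = o*(-10) = -10*o)
b(H) = -H/4
k(A) = 28 (k(A) = 2 - (-21 - 1*5) = 2 - (-21 - 5) = 2 - 1*(-26) = 2 + 26 = 28)
√(b(163) + k(Z(5))) = √(-¼*163 + 28) = √(-163/4 + 28) = √(-51/4) = I*√51/2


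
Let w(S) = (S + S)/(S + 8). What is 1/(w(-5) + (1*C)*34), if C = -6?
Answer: -3/622 ≈ -0.0048231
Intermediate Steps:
w(S) = 2*S/(8 + S) (w(S) = (2*S)/(8 + S) = 2*S/(8 + S))
1/(w(-5) + (1*C)*34) = 1/(2*(-5)/(8 - 5) + (1*(-6))*34) = 1/(2*(-5)/3 - 6*34) = 1/(2*(-5)*(⅓) - 204) = 1/(-10/3 - 204) = 1/(-622/3) = -3/622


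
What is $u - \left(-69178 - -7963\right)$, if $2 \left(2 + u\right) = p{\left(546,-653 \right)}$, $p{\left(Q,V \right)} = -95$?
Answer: $\frac{122331}{2} \approx 61166.0$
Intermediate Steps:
$u = - \frac{99}{2}$ ($u = -2 + \frac{1}{2} \left(-95\right) = -2 - \frac{95}{2} = - \frac{99}{2} \approx -49.5$)
$u - \left(-69178 - -7963\right) = - \frac{99}{2} - \left(-69178 - -7963\right) = - \frac{99}{2} - \left(-69178 + 7963\right) = - \frac{99}{2} - -61215 = - \frac{99}{2} + 61215 = \frac{122331}{2}$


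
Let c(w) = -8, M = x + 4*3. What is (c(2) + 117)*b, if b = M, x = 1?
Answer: 1417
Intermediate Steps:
M = 13 (M = 1 + 4*3 = 1 + 12 = 13)
b = 13
(c(2) + 117)*b = (-8 + 117)*13 = 109*13 = 1417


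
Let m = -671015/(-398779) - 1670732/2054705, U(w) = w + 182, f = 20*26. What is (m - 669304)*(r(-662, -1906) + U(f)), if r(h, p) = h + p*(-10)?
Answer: -2094922575755116644060/163874641039 ≈ -1.2784e+10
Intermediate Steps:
f = 520
U(w) = 182 + w
r(h, p) = h - 10*p
m = 712485039347/819373205195 (m = -671015*(-1/398779) - 1670732*1/2054705 = 671015/398779 - 1670732/2054705 = 712485039347/819373205195 ≈ 0.86955)
(m - 669304)*(r(-662, -1906) + U(f)) = (712485039347/819373205195 - 669304)*((-662 - 10*(-1906)) + (182 + 520)) = -548409051244794933*((-662 + 19060) + 702)/819373205195 = -548409051244794933*(18398 + 702)/819373205195 = -548409051244794933/819373205195*19100 = -2094922575755116644060/163874641039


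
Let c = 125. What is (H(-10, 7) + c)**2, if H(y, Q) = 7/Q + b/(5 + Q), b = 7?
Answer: 2307361/144 ≈ 16023.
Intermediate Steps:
H(y, Q) = 7/Q + 7/(5 + Q)
(H(-10, 7) + c)**2 = (7*(5 + 2*7)/(7*(5 + 7)) + 125)**2 = (7*(1/7)*(5 + 14)/12 + 125)**2 = (7*(1/7)*(1/12)*19 + 125)**2 = (19/12 + 125)**2 = (1519/12)**2 = 2307361/144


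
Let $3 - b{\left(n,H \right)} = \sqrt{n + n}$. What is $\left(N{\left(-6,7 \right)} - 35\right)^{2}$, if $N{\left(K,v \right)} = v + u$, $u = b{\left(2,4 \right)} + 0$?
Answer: $729$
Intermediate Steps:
$b{\left(n,H \right)} = 3 - \sqrt{2} \sqrt{n}$ ($b{\left(n,H \right)} = 3 - \sqrt{n + n} = 3 - \sqrt{2 n} = 3 - \sqrt{2} \sqrt{n}$)
$u = 1$ ($u = \left(3 - \sqrt{2} \sqrt{2}\right) + 0 = \left(3 - 2\right) + 0 = 1 + 0 = 1$)
$N{\left(K,v \right)} = 1 + v$ ($N{\left(K,v \right)} = v + 1 = 1 + v$)
$\left(N{\left(-6,7 \right)} - 35\right)^{2} = \left(\left(1 + 7\right) - 35\right)^{2} = \left(8 - 35\right)^{2} = \left(-27\right)^{2} = 729$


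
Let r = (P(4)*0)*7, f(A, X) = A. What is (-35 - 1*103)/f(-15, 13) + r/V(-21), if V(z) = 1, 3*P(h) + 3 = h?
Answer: 46/5 ≈ 9.2000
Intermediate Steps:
P(h) = -1 + h/3
r = 0 (r = ((-1 + (1/3)*4)*0)*7 = ((-1 + 4/3)*0)*7 = ((1/3)*0)*7 = 0*7 = 0)
(-35 - 1*103)/f(-15, 13) + r/V(-21) = (-35 - 1*103)/(-15) + 0/1 = (-35 - 103)*(-1/15) + 0*1 = -138*(-1/15) + 0 = 46/5 + 0 = 46/5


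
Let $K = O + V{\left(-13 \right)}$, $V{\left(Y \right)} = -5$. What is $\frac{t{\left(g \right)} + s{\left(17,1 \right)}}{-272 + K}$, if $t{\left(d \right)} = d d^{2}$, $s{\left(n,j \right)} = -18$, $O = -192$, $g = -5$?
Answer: $\frac{143}{469} \approx 0.3049$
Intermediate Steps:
$t{\left(d \right)} = d^{3}$
$K = -197$ ($K = -192 - 5 = -197$)
$\frac{t{\left(g \right)} + s{\left(17,1 \right)}}{-272 + K} = \frac{\left(-5\right)^{3} - 18}{-272 - 197} = \frac{-125 - 18}{-469} = \left(-143\right) \left(- \frac{1}{469}\right) = \frac{143}{469}$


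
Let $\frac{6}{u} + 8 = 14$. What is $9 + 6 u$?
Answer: $15$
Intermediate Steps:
$u = 1$ ($u = \frac{6}{-8 + 14} = \frac{6}{6} = 6 \cdot \frac{1}{6} = 1$)
$9 + 6 u = 9 + 6 \cdot 1 = 9 + 6 = 15$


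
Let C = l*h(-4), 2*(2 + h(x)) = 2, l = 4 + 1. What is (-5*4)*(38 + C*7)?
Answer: -60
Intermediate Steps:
l = 5
h(x) = -1 (h(x) = -2 + (½)*2 = -2 + 1 = -1)
C = -5 (C = 5*(-1) = -5)
(-5*4)*(38 + C*7) = (-5*4)*(38 - 5*7) = -20*(38 - 35) = -20*3 = -60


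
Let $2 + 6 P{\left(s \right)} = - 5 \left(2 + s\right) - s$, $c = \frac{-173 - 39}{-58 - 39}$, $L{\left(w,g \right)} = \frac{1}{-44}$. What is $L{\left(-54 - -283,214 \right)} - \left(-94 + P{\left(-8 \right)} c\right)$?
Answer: $\frac{345127}{4268} \approx 80.864$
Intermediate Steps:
$L{\left(w,g \right)} = - \frac{1}{44}$
$c = \frac{212}{97}$ ($c = - \frac{212}{-97} = \left(-212\right) \left(- \frac{1}{97}\right) = \frac{212}{97} \approx 2.1856$)
$P{\left(s \right)} = -2 - s$ ($P{\left(s \right)} = - \frac{1}{3} + \frac{- 5 \left(2 + s\right) - s}{6} = - \frac{1}{3} + \frac{\left(-10 - 5 s\right) - s}{6} = - \frac{1}{3} + \frac{-10 - 6 s}{6} = - \frac{1}{3} - \left(\frac{5}{3} + s\right) = -2 - s$)
$L{\left(-54 - -283,214 \right)} - \left(-94 + P{\left(-8 \right)} c\right) = - \frac{1}{44} - \left(-94 + \left(-2 - -8\right) \frac{212}{97}\right) = - \frac{1}{44} - \left(-94 + \left(-2 + 8\right) \frac{212}{97}\right) = - \frac{1}{44} - \left(-94 + 6 \cdot \frac{212}{97}\right) = - \frac{1}{44} - \left(-94 + \frac{1272}{97}\right) = - \frac{1}{44} - - \frac{7846}{97} = - \frac{1}{44} + \frac{7846}{97} = \frac{345127}{4268}$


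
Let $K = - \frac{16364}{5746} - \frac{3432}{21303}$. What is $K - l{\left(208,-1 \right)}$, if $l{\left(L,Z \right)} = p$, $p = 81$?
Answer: $- \frac{1713882107}{20401173} \approx -84.009$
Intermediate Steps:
$l{\left(L,Z \right)} = 81$
$K = - \frac{61387094}{20401173}$ ($K = \left(-16364\right) \frac{1}{5746} - \frac{1144}{7101} = - \frac{8182}{2873} - \frac{1144}{7101} = - \frac{61387094}{20401173} \approx -3.009$)
$K - l{\left(208,-1 \right)} = - \frac{61387094}{20401173} - 81 = - \frac{1713882107}{20401173}$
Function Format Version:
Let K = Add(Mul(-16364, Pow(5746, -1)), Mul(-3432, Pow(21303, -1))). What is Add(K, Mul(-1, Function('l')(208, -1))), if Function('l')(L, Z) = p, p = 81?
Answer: Rational(-1713882107, 20401173) ≈ -84.009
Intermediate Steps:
Function('l')(L, Z) = 81
K = Rational(-61387094, 20401173) (K = Add(Mul(-16364, Rational(1, 5746)), Mul(-3432, Rational(1, 21303))) = Add(Rational(-8182, 2873), Rational(-1144, 7101)) = Rational(-61387094, 20401173) ≈ -3.0090)
Add(K, Mul(-1, Function('l')(208, -1))) = Add(Rational(-61387094, 20401173), Mul(-1, 81)) = Add(Rational(-61387094, 20401173), -81) = Rational(-1713882107, 20401173)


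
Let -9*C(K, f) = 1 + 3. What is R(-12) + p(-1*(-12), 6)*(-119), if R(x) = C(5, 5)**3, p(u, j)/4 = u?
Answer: -4164112/729 ≈ -5712.1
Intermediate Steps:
C(K, f) = -4/9 (C(K, f) = -(1 + 3)/9 = -1/9*4 = -4/9)
p(u, j) = 4*u
R(x) = -64/729 (R(x) = (-4/9)**3 = -64/729)
R(-12) + p(-1*(-12), 6)*(-119) = -64/729 + (4*(-1*(-12)))*(-119) = -64/729 + (4*12)*(-119) = -64/729 + 48*(-119) = -64/729 - 5712 = -4164112/729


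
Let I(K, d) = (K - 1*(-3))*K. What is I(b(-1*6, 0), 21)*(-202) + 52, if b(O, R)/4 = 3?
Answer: -36308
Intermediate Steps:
b(O, R) = 12 (b(O, R) = 4*3 = 12)
I(K, d) = K*(3 + K) (I(K, d) = (K + 3)*K = (3 + K)*K = K*(3 + K))
I(b(-1*6, 0), 21)*(-202) + 52 = (12*(3 + 12))*(-202) + 52 = (12*15)*(-202) + 52 = 180*(-202) + 52 = -36360 + 52 = -36308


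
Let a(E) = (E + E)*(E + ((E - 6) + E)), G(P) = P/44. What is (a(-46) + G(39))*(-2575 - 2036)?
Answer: -2687987061/44 ≈ -6.1091e+7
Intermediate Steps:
G(P) = P/44 (G(P) = P*(1/44) = P/44)
a(E) = 2*E*(-6 + 3*E) (a(E) = (2*E)*(E + ((-6 + E) + E)) = (2*E)*(E + (-6 + 2*E)) = (2*E)*(-6 + 3*E) = 2*E*(-6 + 3*E))
(a(-46) + G(39))*(-2575 - 2036) = (6*(-46)*(-2 - 46) + (1/44)*39)*(-2575 - 2036) = (6*(-46)*(-48) + 39/44)*(-4611) = (13248 + 39/44)*(-4611) = (582951/44)*(-4611) = -2687987061/44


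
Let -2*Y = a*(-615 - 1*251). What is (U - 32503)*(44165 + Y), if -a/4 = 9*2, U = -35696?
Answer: -885836811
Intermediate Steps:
a = -72 (a = -36*2 = -4*18 = -72)
Y = -31176 (Y = -(-36)*(-615 - 1*251) = -(-36)*(-615 - 251) = -(-36)*(-866) = -1/2*62352 = -31176)
(U - 32503)*(44165 + Y) = (-35696 - 32503)*(44165 - 31176) = -68199*12989 = -885836811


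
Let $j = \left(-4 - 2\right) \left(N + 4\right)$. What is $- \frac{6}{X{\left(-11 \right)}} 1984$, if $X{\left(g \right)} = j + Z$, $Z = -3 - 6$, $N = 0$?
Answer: $\frac{3968}{11} \approx 360.73$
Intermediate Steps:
$j = -24$ ($j = \left(-4 - 2\right) \left(0 + 4\right) = \left(-6\right) 4 = -24$)
$Z = -9$ ($Z = -3 - 6 = -9$)
$X{\left(g \right)} = -33$ ($X{\left(g \right)} = -24 - 9 = -33$)
$- \frac{6}{X{\left(-11 \right)}} 1984 = - \frac{6}{-33} \cdot 1984 = \left(-6\right) \left(- \frac{1}{33}\right) 1984 = \frac{2}{11} \cdot 1984 = \frac{3968}{11}$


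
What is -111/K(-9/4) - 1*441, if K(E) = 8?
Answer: -3639/8 ≈ -454.88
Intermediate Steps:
-111/K(-9/4) - 1*441 = -111/8 - 1*441 = -111*⅛ - 441 = -111/8 - 441 = -3639/8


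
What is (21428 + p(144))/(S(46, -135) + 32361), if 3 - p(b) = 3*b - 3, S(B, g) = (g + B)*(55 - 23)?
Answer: 21002/29513 ≈ 0.71162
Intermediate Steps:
S(B, g) = 32*B + 32*g (S(B, g) = (B + g)*32 = 32*B + 32*g)
p(b) = 6 - 3*b (p(b) = 3 - (3*b - 3) = 3 - (-3 + 3*b) = 3 + (3 - 3*b) = 6 - 3*b)
(21428 + p(144))/(S(46, -135) + 32361) = (21428 + (6 - 3*144))/((32*46 + 32*(-135)) + 32361) = (21428 + (6 - 432))/((1472 - 4320) + 32361) = (21428 - 426)/(-2848 + 32361) = 21002/29513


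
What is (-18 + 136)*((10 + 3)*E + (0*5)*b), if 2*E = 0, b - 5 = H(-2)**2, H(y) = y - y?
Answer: 0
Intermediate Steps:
H(y) = 0
b = 5 (b = 5 + 0**2 = 5 + 0 = 5)
E = 0 (E = (1/2)*0 = 0)
(-18 + 136)*((10 + 3)*E + (0*5)*b) = (-18 + 136)*((10 + 3)*0 + (0*5)*5) = 118*(13*0 + 0*5) = 118*(0 + 0) = 118*0 = 0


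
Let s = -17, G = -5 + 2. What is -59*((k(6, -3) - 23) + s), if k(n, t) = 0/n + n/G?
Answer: 2478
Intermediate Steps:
G = -3
k(n, t) = -n/3 (k(n, t) = 0/n + n/(-3) = 0 + n*(-⅓) = 0 - n/3 = -n/3)
-59*((k(6, -3) - 23) + s) = -59*((-⅓*6 - 23) - 17) = -59*((-2 - 23) - 17) = -59*(-25 - 17) = -59*(-42) = 2478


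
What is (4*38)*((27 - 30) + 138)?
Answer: 20520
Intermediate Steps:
(4*38)*((27 - 30) + 138) = 152*(-3 + 138) = 152*135 = 20520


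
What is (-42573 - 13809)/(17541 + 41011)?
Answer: -28191/29276 ≈ -0.96294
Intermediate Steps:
(-42573 - 13809)/(17541 + 41011) = -56382/58552 = -56382*1/58552 = -28191/29276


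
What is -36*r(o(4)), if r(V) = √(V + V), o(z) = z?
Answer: -72*√2 ≈ -101.82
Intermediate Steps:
r(V) = √2*√V (r(V) = √(2*V) = √2*√V)
-36*r(o(4)) = -36*√2*√4 = -36*√2*2 = -72*√2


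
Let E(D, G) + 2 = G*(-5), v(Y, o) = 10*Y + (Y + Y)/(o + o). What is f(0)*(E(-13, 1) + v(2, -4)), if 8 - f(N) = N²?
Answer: 100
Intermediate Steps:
v(Y, o) = 10*Y + Y/o (v(Y, o) = 10*Y + (2*Y)/((2*o)) = 10*Y + (2*Y)*(1/(2*o)) = 10*Y + Y/o)
E(D, G) = -2 - 5*G (E(D, G) = -2 + G*(-5) = -2 - 5*G)
f(N) = 8 - N²
f(0)*(E(-13, 1) + v(2, -4)) = (8 - 1*0²)*((-2 - 5*1) + (10*2 + 2/(-4))) = (8 - 1*0)*((-2 - 5) + (20 + 2*(-¼))) = (8 + 0)*(-7 + (20 - ½)) = 8*(-7 + 39/2) = 8*(25/2) = 100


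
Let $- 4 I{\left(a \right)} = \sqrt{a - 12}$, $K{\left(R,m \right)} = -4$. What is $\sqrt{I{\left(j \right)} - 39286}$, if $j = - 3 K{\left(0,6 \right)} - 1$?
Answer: $\frac{\sqrt{-157144 - i}}{2} \approx 0.00063065 - 198.21 i$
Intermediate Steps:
$j = 11$ ($j = \left(-3\right) \left(-4\right) - 1 = 12 + \left(-4 + 3\right) = 12 - 1 = 11$)
$I{\left(a \right)} = - \frac{\sqrt{-12 + a}}{4}$ ($I{\left(a \right)} = - \frac{\sqrt{a - 12}}{4} = - \frac{\sqrt{-12 + a}}{4}$)
$\sqrt{I{\left(j \right)} - 39286} = \sqrt{- \frac{\sqrt{-12 + 11}}{4} - 39286} = \sqrt{- \frac{\sqrt{-1}}{4} - 39286} = \sqrt{- \frac{i}{4} - 39286} = \sqrt{-39286 - \frac{i}{4}}$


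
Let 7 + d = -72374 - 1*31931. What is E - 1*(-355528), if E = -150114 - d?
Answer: 309726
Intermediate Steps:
d = -104312 (d = -7 + (-72374 - 1*31931) = -7 + (-72374 - 31931) = -7 - 104305 = -104312)
E = -45802 (E = -150114 - 1*(-104312) = -150114 + 104312 = -45802)
E - 1*(-355528) = -45802 - 1*(-355528) = -45802 + 355528 = 309726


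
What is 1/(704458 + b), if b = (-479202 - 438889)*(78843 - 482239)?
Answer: 1/370354941494 ≈ 2.7001e-12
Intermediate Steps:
b = 370354237036 (b = -918091*(-403396) = 370354237036)
1/(704458 + b) = 1/(704458 + 370354237036) = 1/370354941494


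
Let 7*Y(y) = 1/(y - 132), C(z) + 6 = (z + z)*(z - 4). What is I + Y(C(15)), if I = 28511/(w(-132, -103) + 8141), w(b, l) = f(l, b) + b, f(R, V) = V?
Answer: 38326661/10586688 ≈ 3.6203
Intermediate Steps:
C(z) = -6 + 2*z*(-4 + z) (C(z) = -6 + (z + z)*(z - 4) = -6 + (2*z)*(-4 + z) = -6 + 2*z*(-4 + z))
Y(y) = 1/(7*(-132 + y)) (Y(y) = 1/(7*(y - 132)) = 1/(7*(-132 + y)))
w(b, l) = 2*b (w(b, l) = b + b = 2*b)
I = 28511/7877 (I = 28511/(2*(-132) + 8141) = 28511/(-264 + 8141) = 28511/7877 ≈ 3.6195)
I + Y(C(15)) = 28511/7877 + 1/(7*(-132 + (-6 - 8*15 + 2*15**2))) = 28511/7877 + 1/(7*(-132 + (-6 - 120 + 2*225))) = 28511/7877 + 1/(7*(-132 + (-6 - 120 + 450))) = 28511/7877 + 1/(7*(-132 + 324)) = 28511/7877 + (1/7)/192 = 28511/7877 + (1/7)*(1/192) = 28511/7877 + 1/1344 = 38326661/10586688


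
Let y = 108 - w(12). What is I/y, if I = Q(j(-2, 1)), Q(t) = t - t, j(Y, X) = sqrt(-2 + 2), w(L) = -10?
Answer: 0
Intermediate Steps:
j(Y, X) = 0 (j(Y, X) = sqrt(0) = 0)
Q(t) = 0
I = 0
y = 118 (y = 108 - 1*(-10) = 108 + 10 = 118)
I/y = 0/118 = 0*(1/118) = 0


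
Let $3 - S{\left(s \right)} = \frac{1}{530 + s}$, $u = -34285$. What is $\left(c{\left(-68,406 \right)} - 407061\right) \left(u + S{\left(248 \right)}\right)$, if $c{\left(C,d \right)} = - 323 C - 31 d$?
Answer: $\frac{10606761173151}{778} \approx 1.3633 \cdot 10^{10}$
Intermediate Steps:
$S{\left(s \right)} = 3 - \frac{1}{530 + s}$
$\left(c{\left(-68,406 \right)} - 407061\right) \left(u + S{\left(248 \right)}\right) = \left(\left(\left(-323\right) \left(-68\right) - 12586\right) - 407061\right) \left(-34285 + \frac{1589 + 3 \cdot 248}{530 + 248}\right) = \left(\left(21964 - 12586\right) - 407061\right) \left(-34285 + \frac{1589 + 744}{778}\right) = \left(9378 - 407061\right) \left(-34285 + \frac{1}{778} \cdot 2333\right) = - 397683 \left(-34285 + \frac{2333}{778}\right) = \left(-397683\right) \left(- \frac{26671397}{778}\right) = \frac{10606761173151}{778}$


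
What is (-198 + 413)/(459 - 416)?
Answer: 5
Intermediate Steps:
(-198 + 413)/(459 - 416) = 215/43 = 215*(1/43) = 5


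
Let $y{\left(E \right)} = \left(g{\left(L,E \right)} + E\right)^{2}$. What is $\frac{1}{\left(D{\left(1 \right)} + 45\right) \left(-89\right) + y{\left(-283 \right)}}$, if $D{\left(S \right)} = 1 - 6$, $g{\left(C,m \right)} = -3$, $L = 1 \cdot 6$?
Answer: $\frac{1}{78236} \approx 1.2782 \cdot 10^{-5}$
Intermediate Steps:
$L = 6$
$y{\left(E \right)} = \left(-3 + E\right)^{2}$
$D{\left(S \right)} = -5$ ($D{\left(S \right)} = 1 - 6 = -5$)
$\frac{1}{\left(D{\left(1 \right)} + 45\right) \left(-89\right) + y{\left(-283 \right)}} = \frac{1}{\left(-5 + 45\right) \left(-89\right) + \left(-3 - 283\right)^{2}} = \frac{1}{40 \left(-89\right) + \left(-286\right)^{2}} = \frac{1}{-3560 + 81796} = \frac{1}{78236}$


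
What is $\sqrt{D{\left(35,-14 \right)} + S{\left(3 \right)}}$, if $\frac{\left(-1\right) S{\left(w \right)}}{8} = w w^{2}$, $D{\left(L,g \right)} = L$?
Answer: $i \sqrt{181} \approx 13.454 i$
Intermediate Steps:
$S{\left(w \right)} = - 8 w^{3}$ ($S{\left(w \right)} = - 8 w w^{2} = - 8 w^{3}$)
$\sqrt{D{\left(35,-14 \right)} + S{\left(3 \right)}} = \sqrt{35 - 8 \cdot 3^{3}} = \sqrt{35 - 216} = \sqrt{-181} = i \sqrt{181}$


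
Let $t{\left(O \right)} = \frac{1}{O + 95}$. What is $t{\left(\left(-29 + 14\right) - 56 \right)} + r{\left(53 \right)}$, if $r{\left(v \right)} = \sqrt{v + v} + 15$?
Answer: $\frac{361}{24} + \sqrt{106} \approx 25.337$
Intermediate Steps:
$t{\left(O \right)} = \frac{1}{95 + O}$
$r{\left(v \right)} = 15 + \sqrt{2} \sqrt{v}$ ($r{\left(v \right)} = \sqrt{2 v} + 15 = \sqrt{2} \sqrt{v} + 15 = 15 + \sqrt{2} \sqrt{v}$)
$t{\left(\left(-29 + 14\right) - 56 \right)} + r{\left(53 \right)} = \frac{1}{95 + \left(\left(-29 + 14\right) - 56\right)} + \left(15 + \sqrt{2} \sqrt{53}\right) = \frac{1}{95 - 71} + \left(15 + \sqrt{106}\right) = \frac{1}{24} + \left(15 + \sqrt{106}\right) = \frac{361}{24} + \sqrt{106}$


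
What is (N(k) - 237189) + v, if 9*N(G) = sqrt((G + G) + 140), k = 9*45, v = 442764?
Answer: 205575 + 5*sqrt(38)/9 ≈ 2.0558e+5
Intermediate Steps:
k = 405
N(G) = sqrt(140 + 2*G)/9 (N(G) = sqrt((G + G) + 140)/9 = sqrt(2*G + 140)/9 = sqrt(140 + 2*G)/9)
(N(k) - 237189) + v = (sqrt(140 + 2*405)/9 - 237189) + 442764 = (sqrt(140 + 810)/9 - 237189) + 442764 = (sqrt(950)/9 - 237189) + 442764 = ((5*sqrt(38))/9 - 237189) + 442764 = (5*sqrt(38)/9 - 237189) + 442764 = (-237189 + 5*sqrt(38)/9) + 442764 = 205575 + 5*sqrt(38)/9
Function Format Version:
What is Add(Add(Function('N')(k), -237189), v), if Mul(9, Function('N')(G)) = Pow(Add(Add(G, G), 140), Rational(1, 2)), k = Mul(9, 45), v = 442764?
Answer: Add(205575, Mul(Rational(5, 9), Pow(38, Rational(1, 2)))) ≈ 2.0558e+5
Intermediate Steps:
k = 405
Function('N')(G) = Mul(Rational(1, 9), Pow(Add(140, Mul(2, G)), Rational(1, 2))) (Function('N')(G) = Mul(Rational(1, 9), Pow(Add(Add(G, G), 140), Rational(1, 2))) = Mul(Rational(1, 9), Pow(Add(Mul(2, G), 140), Rational(1, 2))) = Mul(Rational(1, 9), Pow(Add(140, Mul(2, G)), Rational(1, 2))))
Add(Add(Function('N')(k), -237189), v) = Add(Add(Mul(Rational(1, 9), Pow(Add(140, Mul(2, 405)), Rational(1, 2))), -237189), 442764) = Add(Add(Mul(Rational(1, 9), Pow(Add(140, 810), Rational(1, 2))), -237189), 442764) = Add(Add(Mul(Rational(1, 9), Pow(950, Rational(1, 2))), -237189), 442764) = Add(Add(Mul(Rational(1, 9), Mul(5, Pow(38, Rational(1, 2)))), -237189), 442764) = Add(Add(Mul(Rational(5, 9), Pow(38, Rational(1, 2))), -237189), 442764) = Add(Add(-237189, Mul(Rational(5, 9), Pow(38, Rational(1, 2)))), 442764) = Add(205575, Mul(Rational(5, 9), Pow(38, Rational(1, 2))))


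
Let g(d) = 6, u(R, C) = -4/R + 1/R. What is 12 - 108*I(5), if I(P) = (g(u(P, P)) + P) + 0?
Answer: -1176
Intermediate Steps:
u(R, C) = -3/R (u(R, C) = -4/R + 1/R = -3/R)
I(P) = 6 + P (I(P) = (6 + P) + 0 = 6 + P)
12 - 108*I(5) = 12 - 108*(6 + 5) = 12 - 108*11 = 12 - 1188 = -1176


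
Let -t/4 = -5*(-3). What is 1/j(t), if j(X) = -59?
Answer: -1/59 ≈ -0.016949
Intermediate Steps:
t = -60 (t = -(-20)*(-3) = -4*15 = -60)
1/j(t) = 1/(-59) = -1/59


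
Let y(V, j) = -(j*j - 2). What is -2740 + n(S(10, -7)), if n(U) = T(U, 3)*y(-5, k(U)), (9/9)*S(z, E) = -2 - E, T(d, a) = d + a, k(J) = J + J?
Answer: -3524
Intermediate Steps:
k(J) = 2*J
T(d, a) = a + d
y(V, j) = 2 - j² (y(V, j) = -(j² - 2) = -(-2 + j²) = 2 - j²)
S(z, E) = -2 - E
n(U) = (2 - 4*U²)*(3 + U) (n(U) = (3 + U)*(2 - (2*U)²) = (3 + U)*(2 - 4*U²) = (2 - 4*U²)*(3 + U))
-2740 + n(S(10, -7)) = -2740 - 2*(-1 + 2*(-2 - 1*(-7))²)*(3 + (-2 - 1*(-7))) = -2740 - 2*(-1 + 2*(-2 + 7)²)*(3 + (-2 + 7)) = -2740 - 2*(-1 + 2*5²)*(3 + 5) = -2740 - 2*(-1 + 2*25)*8 = -2740 - 2*(-1 + 50)*8 = -2740 - 2*49*8 = -2740 - 784 = -3524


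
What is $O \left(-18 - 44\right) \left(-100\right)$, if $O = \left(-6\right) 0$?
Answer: $0$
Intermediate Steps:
$O = 0$
$O \left(-18 - 44\right) \left(-100\right) = 0 \left(-18 - 44\right) \left(-100\right) = 0 \left(-62\right) \left(-100\right) = 0 \left(-100\right) = 0$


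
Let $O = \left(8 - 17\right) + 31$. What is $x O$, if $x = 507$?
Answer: $11154$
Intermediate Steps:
$O = 22$ ($O = -9 + 31 = 22$)
$x O = 507 \cdot 22 = 11154$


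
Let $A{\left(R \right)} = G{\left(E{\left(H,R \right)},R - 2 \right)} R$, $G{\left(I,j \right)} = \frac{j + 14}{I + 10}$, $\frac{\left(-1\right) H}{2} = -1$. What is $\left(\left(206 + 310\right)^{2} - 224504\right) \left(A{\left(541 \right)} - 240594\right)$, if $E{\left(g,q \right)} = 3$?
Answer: $- \frac{118097577848}{13} \approx -9.0844 \cdot 10^{9}$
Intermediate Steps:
$H = 2$ ($H = \left(-2\right) \left(-1\right) = 2$)
$G{\left(I,j \right)} = \frac{14 + j}{10 + I}$
$A{\left(R \right)} = R \left(\frac{12}{13} + \frac{R}{13}\right)$ ($A{\left(R \right)} = \frac{14 + \left(R - 2\right)}{10 + 3} R = \frac{14 + \left(-2 + R\right)}{13} R = \frac{12 + R}{13} R = \left(\frac{12}{13} + \frac{R}{13}\right) R = R \left(\frac{12}{13} + \frac{R}{13}\right)$)
$\left(\left(206 + 310\right)^{2} - 224504\right) \left(A{\left(541 \right)} - 240594\right) = \left(\left(206 + 310\right)^{2} - 224504\right) \left(\frac{1}{13} \cdot 541 \left(12 + 541\right) - 240594\right) = \left(516^{2} - 224504\right) \left(\frac{1}{13} \cdot 541 \cdot 553 - 240594\right) = \left(266256 - 224504\right) \left(\frac{299173}{13} - 240594\right) = 41752 \left(- \frac{2828549}{13}\right) = - \frac{118097577848}{13}$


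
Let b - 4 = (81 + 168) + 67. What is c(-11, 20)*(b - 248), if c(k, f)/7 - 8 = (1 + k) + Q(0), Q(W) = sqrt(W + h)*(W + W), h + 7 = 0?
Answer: -1008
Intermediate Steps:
h = -7 (h = -7 + 0 = -7)
Q(W) = 2*W*sqrt(-7 + W) (Q(W) = sqrt(W - 7)*(W + W) = sqrt(-7 + W)*(2*W) = 2*W*sqrt(-7 + W))
b = 320 (b = 4 + ((81 + 168) + 67) = 4 + (249 + 67) = 4 + 316 = 320)
c(k, f) = 63 + 7*k (c(k, f) = 56 + 7*((1 + k) + 2*0*sqrt(-7 + 0)) = 56 + 7*((1 + k) + 2*0*sqrt(-7)) = 56 + 7*((1 + k) + 2*0*(I*sqrt(7))) = 56 + 7*((1 + k) + 0) = 56 + 7*(1 + k) = 56 + (7 + 7*k) = 63 + 7*k)
c(-11, 20)*(b - 248) = (63 + 7*(-11))*(320 - 248) = (63 - 77)*72 = -14*72 = -1008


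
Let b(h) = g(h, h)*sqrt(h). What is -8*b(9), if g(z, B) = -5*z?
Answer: 1080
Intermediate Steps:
b(h) = -5*h**(3/2) (b(h) = (-5*h)*sqrt(h) = -5*h**(3/2))
-8*b(9) = -(-40)*9**(3/2) = -(-40)*27 = -8*(-135) = 1080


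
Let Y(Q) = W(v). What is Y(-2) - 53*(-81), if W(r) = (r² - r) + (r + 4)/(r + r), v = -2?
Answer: 8597/2 ≈ 4298.5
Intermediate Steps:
W(r) = r² - r + (4 + r)/(2*r) (W(r) = (r² - r) + (4 + r)/((2*r)) = (r² - r) + (4 + r)*(1/(2*r)) = (r² - r) + (4 + r)/(2*r) = r² - r + (4 + r)/(2*r))
Y(Q) = 11/2 (Y(Q) = ½ + (-2)² - 1*(-2) + 2/(-2) = ½ + 4 + 2 + 2*(-½) = ½ + 4 + 2 - 1 = 11/2)
Y(-2) - 53*(-81) = 11/2 - 53*(-81) = 11/2 + 4293 = 8597/2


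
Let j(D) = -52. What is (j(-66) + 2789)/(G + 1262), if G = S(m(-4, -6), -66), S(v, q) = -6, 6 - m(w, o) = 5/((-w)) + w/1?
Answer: 2737/1256 ≈ 2.1791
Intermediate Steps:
m(w, o) = 6 - w + 5/w (m(w, o) = 6 - (5/((-w)) + w/1) = 6 - (5*(-1/w) + w*1) = 6 - (-5/w + w) = 6 - (w - 5/w) = 6 + (-w + 5/w) = 6 - w + 5/w)
G = -6
(j(-66) + 2789)/(G + 1262) = (-52 + 2789)/(-6 + 1262) = 2737/1256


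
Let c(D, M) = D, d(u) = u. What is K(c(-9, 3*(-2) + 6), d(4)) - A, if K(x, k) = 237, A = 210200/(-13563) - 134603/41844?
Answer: 4397753941/17197884 ≈ 255.71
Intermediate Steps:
A = -321855433/17197884 (A = 210200*(-1/13563) - 134603*1/41844 = -210200/13563 - 134603/41844 = -321855433/17197884 ≈ -18.715)
K(c(-9, 3*(-2) + 6), d(4)) - A = 237 - 1*(-321855433/17197884) = 237 + 321855433/17197884 = 4397753941/17197884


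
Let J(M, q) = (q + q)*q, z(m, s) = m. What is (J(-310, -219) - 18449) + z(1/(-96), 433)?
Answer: 7437407/96 ≈ 77473.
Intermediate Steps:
J(M, q) = 2*q**2 (J(M, q) = (2*q)*q = 2*q**2)
(J(-310, -219) - 18449) + z(1/(-96), 433) = (2*(-219)**2 - 18449) + 1/(-96) = (2*47961 - 18449) - 1/96 = (95922 - 18449) - 1/96 = 77473 - 1/96 = 7437407/96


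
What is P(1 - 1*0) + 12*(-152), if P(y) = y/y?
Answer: -1823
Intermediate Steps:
P(y) = 1
P(1 - 1*0) + 12*(-152) = 1 + 12*(-152) = 1 - 1824 = -1823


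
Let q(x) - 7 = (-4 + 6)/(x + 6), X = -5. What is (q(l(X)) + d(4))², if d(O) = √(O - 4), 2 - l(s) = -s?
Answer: 529/9 ≈ 58.778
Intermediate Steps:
l(s) = 2 + s (l(s) = 2 - (-1)*s = 2 + s)
d(O) = √(-4 + O)
q(x) = 7 + 2/(6 + x) (q(x) = 7 + (-4 + 6)/(x + 6) = 7 + 2/(6 + x))
(q(l(X)) + d(4))² = ((44 + 7*(2 - 5))/(6 + (2 - 5)) + √(-4 + 4))² = ((44 + 7*(-3))/(6 - 3) + √0)² = ((44 - 21)/3 + 0)² = ((⅓)*23 + 0)² = (23/3 + 0)² = (23/3)² = 529/9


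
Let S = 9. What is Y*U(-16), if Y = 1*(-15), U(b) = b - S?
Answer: 375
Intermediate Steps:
U(b) = -9 + b (U(b) = b - 1*9 = b - 9 = -9 + b)
Y = -15
Y*U(-16) = -15*(-9 - 16) = -15*(-25) = 375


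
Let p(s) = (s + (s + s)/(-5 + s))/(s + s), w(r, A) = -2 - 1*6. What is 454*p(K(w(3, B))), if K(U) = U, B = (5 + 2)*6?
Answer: 2497/13 ≈ 192.08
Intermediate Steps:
B = 42 (B = 7*6 = 42)
w(r, A) = -8 (w(r, A) = -2 - 6 = -8)
p(s) = (s + 2*s/(-5 + s))/(2*s) (p(s) = (s + (2*s)/(-5 + s))/((2*s)) = (s + 2*s/(-5 + s))*(1/(2*s)) = (s + 2*s/(-5 + s))/(2*s))
454*p(K(w(3, B))) = 454*((-3 - 8)/(2*(-5 - 8))) = 454*((1/2)*(-11)/(-13)) = 454*((1/2)*(-1/13)*(-11)) = 454*(11/26) = 2497/13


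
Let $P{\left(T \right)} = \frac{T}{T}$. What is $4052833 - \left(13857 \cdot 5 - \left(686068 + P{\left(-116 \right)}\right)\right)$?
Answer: $4669617$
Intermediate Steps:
$P{\left(T \right)} = 1$
$4052833 - \left(13857 \cdot 5 - \left(686068 + P{\left(-116 \right)}\right)\right) = 4052833 - \left(13857 \cdot 5 - \left(686068 + 1\right)\right) = 4052833 - \left(69285 - 686069\right) = 4052833 - -616784 = 4052833 + 616784 = 4669617$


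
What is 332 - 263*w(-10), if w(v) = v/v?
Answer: 69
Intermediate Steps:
w(v) = 1
332 - 263*w(-10) = 332 - 263*1 = 332 - 263 = 69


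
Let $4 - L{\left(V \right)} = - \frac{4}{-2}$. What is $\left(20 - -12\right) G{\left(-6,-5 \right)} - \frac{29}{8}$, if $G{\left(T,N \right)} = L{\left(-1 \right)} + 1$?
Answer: $\frac{739}{8} \approx 92.375$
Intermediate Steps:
$L{\left(V \right)} = 2$ ($L{\left(V \right)} = 4 - - \frac{4}{-2} = 4 - \left(-4\right) \left(- \frac{1}{2}\right) = 4 - 2 = 2$)
$G{\left(T,N \right)} = 3$ ($G{\left(T,N \right)} = 2 + 1 = 3$)
$\left(20 - -12\right) G{\left(-6,-5 \right)} - \frac{29}{8} = \left(20 - -12\right) 3 - \frac{29}{8} = \left(20 + 12\right) 3 - \frac{29}{8} = 32 \cdot 3 - \frac{29}{8} = 96 - \frac{29}{8} = \frac{739}{8}$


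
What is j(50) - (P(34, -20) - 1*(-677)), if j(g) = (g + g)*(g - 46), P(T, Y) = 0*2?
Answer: -277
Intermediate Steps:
P(T, Y) = 0
j(g) = 2*g*(-46 + g) (j(g) = (2*g)*(-46 + g) = 2*g*(-46 + g))
j(50) - (P(34, -20) - 1*(-677)) = 2*50*(-46 + 50) - (0 - 1*(-677)) = 2*50*4 - (0 + 677) = 400 - 1*677 = 400 - 677 = -277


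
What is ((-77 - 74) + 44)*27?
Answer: -2889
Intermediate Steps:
((-77 - 74) + 44)*27 = (-151 + 44)*27 = -107*27 = -2889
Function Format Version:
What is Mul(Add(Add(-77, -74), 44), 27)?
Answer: -2889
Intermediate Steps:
Mul(Add(Add(-77, -74), 44), 27) = Mul(Add(-151, 44), 27) = Mul(-107, 27) = -2889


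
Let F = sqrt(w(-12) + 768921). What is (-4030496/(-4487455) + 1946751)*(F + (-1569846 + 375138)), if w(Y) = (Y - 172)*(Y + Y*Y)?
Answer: -10436923138575748308/4487455 + 78623653852809*sqrt(9193)/4487455 ≈ -2.3241e+12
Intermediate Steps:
w(Y) = (-172 + Y)*(Y + Y**2)
F = 9*sqrt(9193) (F = sqrt(-12*(-172 + (-12)**2 - 171*(-12)) + 768921) = sqrt(-12*(-172 + 144 + 2052) + 768921) = sqrt(-12*2024 + 768921) = sqrt(-24288 + 768921) = sqrt(744633) = 9*sqrt(9193) ≈ 862.92)
(-4030496/(-4487455) + 1946751)*(F + (-1569846 + 375138)) = (-4030496/(-4487455) + 1946751)*(9*sqrt(9193) + (-1569846 + 375138)) = (-4030496*(-1/4487455) + 1946751)*(9*sqrt(9193) - 1194708) = (4030496/4487455 + 1946751)*(-1194708 + 9*sqrt(9193)) = 8735961539201*(-1194708 + 9*sqrt(9193))/4487455 = -10436923138575748308/4487455 + 78623653852809*sqrt(9193)/4487455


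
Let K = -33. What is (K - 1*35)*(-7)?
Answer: 476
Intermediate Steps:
(K - 1*35)*(-7) = (-33 - 1*35)*(-7) = (-33 - 35)*(-7) = -68*(-7) = 476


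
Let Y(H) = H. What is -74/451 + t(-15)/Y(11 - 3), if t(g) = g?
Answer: -7357/3608 ≈ -2.0391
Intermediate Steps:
-74/451 + t(-15)/Y(11 - 3) = -74/451 - 15/(11 - 3) = -74*1/451 - 15/8 = -74/451 - 15*⅛ = -74/451 - 15/8 = -7357/3608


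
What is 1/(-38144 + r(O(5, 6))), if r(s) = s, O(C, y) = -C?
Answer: -1/38149 ≈ -2.6213e-5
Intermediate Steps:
1/(-38144 + r(O(5, 6))) = 1/(-38144 - 1*5) = 1/(-38144 - 5) = 1/(-38149) = -1/38149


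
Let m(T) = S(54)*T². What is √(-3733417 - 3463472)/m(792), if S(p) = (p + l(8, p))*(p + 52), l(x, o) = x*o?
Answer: I*√7196889/32314132224 ≈ 8.3019e-8*I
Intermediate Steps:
l(x, o) = o*x
S(p) = 9*p*(52 + p) (S(p) = (p + p*8)*(p + 52) = (p + 8*p)*(52 + p) = (9*p)*(52 + p) = 9*p*(52 + p))
m(T) = 51516*T² (m(T) = (9*54*(52 + 54))*T² = (9*54*106)*T² = 51516*T²)
√(-3733417 - 3463472)/m(792) = √(-3733417 - 3463472)/((51516*792²)) = √(-7196889)/((51516*627264)) = (I*√7196889)/32314132224 = (I*√7196889)*(1/32314132224) = I*√7196889/32314132224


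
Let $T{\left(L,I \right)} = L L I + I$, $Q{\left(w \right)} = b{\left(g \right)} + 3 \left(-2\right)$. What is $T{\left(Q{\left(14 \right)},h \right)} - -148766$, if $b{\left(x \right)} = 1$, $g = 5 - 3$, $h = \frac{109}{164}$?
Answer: $\frac{12200229}{82} \approx 1.4878 \cdot 10^{5}$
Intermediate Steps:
$h = \frac{109}{164}$ ($h = 109 \cdot \frac{1}{164} = \frac{109}{164} \approx 0.66463$)
$g = 2$ ($g = 5 - 3 = 2$)
$Q{\left(w \right)} = -5$ ($Q{\left(w \right)} = 1 + 3 \left(-2\right) = 1 - 6 = -5$)
$T{\left(L,I \right)} = I + I L^{2}$ ($T{\left(L,I \right)} = L^{2} I + I = I L^{2} + I = I + I L^{2}$)
$T{\left(Q{\left(14 \right)},h \right)} - -148766 = \frac{109 \left(1 + \left(-5\right)^{2}\right)}{164} - -148766 = \frac{109 \left(1 + 25\right)}{164} + 148766 = \frac{109}{164} \cdot 26 + 148766 = \frac{1417}{82} + 148766 = \frac{12200229}{82}$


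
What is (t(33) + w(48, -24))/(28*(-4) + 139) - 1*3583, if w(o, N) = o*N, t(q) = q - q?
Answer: -10877/3 ≈ -3625.7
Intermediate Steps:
t(q) = 0
w(o, N) = N*o
(t(33) + w(48, -24))/(28*(-4) + 139) - 1*3583 = (0 - 24*48)/(28*(-4) + 139) - 1*3583 = (0 - 1152)/(-112 + 139) - 3583 = -1152/27 - 3583 = -1152*1/27 - 3583 = -128/3 - 3583 = -10877/3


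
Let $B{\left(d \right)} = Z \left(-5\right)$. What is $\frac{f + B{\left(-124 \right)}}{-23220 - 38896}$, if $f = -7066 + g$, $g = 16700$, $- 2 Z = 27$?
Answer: $- \frac{19403}{124232} \approx -0.15618$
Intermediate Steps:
$Z = - \frac{27}{2}$ ($Z = \left(- \frac{1}{2}\right) 27 = - \frac{27}{2} \approx -13.5$)
$f = 9634$ ($f = -7066 + 16700 = 9634$)
$B{\left(d \right)} = \frac{135}{2}$ ($B{\left(d \right)} = \left(- \frac{27}{2}\right) \left(-5\right) = \frac{135}{2}$)
$\frac{f + B{\left(-124 \right)}}{-23220 - 38896} = \frac{9634 + \frac{135}{2}}{-23220 - 38896} = \frac{19403}{2 \left(-62116\right)} = \frac{19403}{2} \left(- \frac{1}{62116}\right) = - \frac{19403}{124232}$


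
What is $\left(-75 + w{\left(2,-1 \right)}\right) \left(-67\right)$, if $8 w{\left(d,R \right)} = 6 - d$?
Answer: $\frac{9983}{2} \approx 4991.5$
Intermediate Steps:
$w{\left(d,R \right)} = \frac{3}{4} - \frac{d}{8}$ ($w{\left(d,R \right)} = \frac{6 - d}{8} = \frac{3}{4} - \frac{d}{8}$)
$\left(-75 + w{\left(2,-1 \right)}\right) \left(-67\right) = \left(-75 + \left(\frac{3}{4} - \frac{1}{4}\right)\right) \left(-67\right) = \left(-75 + \frac{1}{2}\right) \left(-67\right) = \left(- \frac{149}{2}\right) \left(-67\right) = \frac{9983}{2}$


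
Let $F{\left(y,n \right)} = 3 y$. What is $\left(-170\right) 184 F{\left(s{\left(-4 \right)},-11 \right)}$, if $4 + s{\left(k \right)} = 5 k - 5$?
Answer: $2721360$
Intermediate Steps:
$s{\left(k \right)} = -9 + 5 k$ ($s{\left(k \right)} = -4 + \left(5 k - 5\right) = -4 + \left(-5 + 5 k\right) = -9 + 5 k$)
$\left(-170\right) 184 F{\left(s{\left(-4 \right)},-11 \right)} = \left(-170\right) 184 \cdot 3 \left(-9 + 5 \left(-4\right)\right) = - 31280 \cdot 3 \left(-9 - 20\right) = - 31280 \cdot 3 \left(-29\right) = \left(-31280\right) \left(-87\right) = 2721360$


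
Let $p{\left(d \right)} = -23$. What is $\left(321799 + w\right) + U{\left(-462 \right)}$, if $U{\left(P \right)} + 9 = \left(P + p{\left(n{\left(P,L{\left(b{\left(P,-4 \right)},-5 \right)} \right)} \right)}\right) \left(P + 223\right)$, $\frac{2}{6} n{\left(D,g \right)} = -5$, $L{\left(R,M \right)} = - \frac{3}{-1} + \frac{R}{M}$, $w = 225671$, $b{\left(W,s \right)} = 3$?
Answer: $663376$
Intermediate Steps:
$L{\left(R,M \right)} = 3 + \frac{R}{M}$ ($L{\left(R,M \right)} = \left(-3\right) \left(-1\right) + \frac{R}{M} = 3 + \frac{R}{M}$)
$n{\left(D,g \right)} = -15$ ($n{\left(D,g \right)} = 3 \left(-5\right) = -15$)
$U{\left(P \right)} = -9 + \left(-23 + P\right) \left(223 + P\right)$ ($U{\left(P \right)} = -9 + \left(P - 23\right) \left(P + 223\right) = -9 + \left(-23 + P\right) \left(223 + P\right)$)
$\left(321799 + w\right) + U{\left(-462 \right)} = \left(321799 + 225671\right) + \left(-5138 + \left(-462\right)^{2} + 200 \left(-462\right)\right) = 547470 - -115906 = 547470 + 115906 = 663376$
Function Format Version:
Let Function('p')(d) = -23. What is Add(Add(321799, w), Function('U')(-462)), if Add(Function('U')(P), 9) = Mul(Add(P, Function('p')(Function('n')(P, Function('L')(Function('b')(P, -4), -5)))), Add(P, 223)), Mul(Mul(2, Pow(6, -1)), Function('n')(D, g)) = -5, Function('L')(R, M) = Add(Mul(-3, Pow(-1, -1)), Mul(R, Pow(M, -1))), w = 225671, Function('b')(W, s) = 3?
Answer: 663376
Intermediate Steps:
Function('L')(R, M) = Add(3, Mul(R, Pow(M, -1))) (Function('L')(R, M) = Add(Mul(-3, -1), Mul(R, Pow(M, -1))) = Add(3, Mul(R, Pow(M, -1))))
Function('n')(D, g) = -15 (Function('n')(D, g) = Mul(3, -5) = -15)
Function('U')(P) = Add(-9, Mul(Add(-23, P), Add(223, P))) (Function('U')(P) = Add(-9, Mul(Add(P, -23), Add(P, 223))) = Add(-9, Mul(Add(-23, P), Add(223, P))))
Add(Add(321799, w), Function('U')(-462)) = Add(Add(321799, 225671), Add(-5138, Pow(-462, 2), Mul(200, -462))) = Add(547470, Add(-5138, 213444, -92400)) = Add(547470, 115906) = 663376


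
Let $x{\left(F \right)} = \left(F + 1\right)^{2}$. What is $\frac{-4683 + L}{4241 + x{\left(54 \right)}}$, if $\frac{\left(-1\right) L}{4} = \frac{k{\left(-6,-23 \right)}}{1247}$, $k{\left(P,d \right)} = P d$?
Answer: $- \frac{1946751}{3020234} \approx -0.64457$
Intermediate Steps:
$x{\left(F \right)} = \left(1 + F\right)^{2}$
$L = - \frac{552}{1247}$ ($L = - 4 \frac{\left(-6\right) \left(-23\right)}{1247} = - 4 \cdot 138 \cdot \frac{1}{1247} = \left(-4\right) \frac{138}{1247} = - \frac{552}{1247} \approx -0.44266$)
$\frac{-4683 + L}{4241 + x{\left(54 \right)}} = \frac{-4683 - \frac{552}{1247}}{4241 + \left(1 + 54\right)^{2}} = - \frac{5840253}{1247 \left(4241 + 55^{2}\right)} = - \frac{5840253}{1247 \left(4241 + 3025\right)} = - \frac{5840253}{1247 \cdot 7266} = \left(- \frac{5840253}{1247}\right) \frac{1}{7266} = - \frac{1946751}{3020234}$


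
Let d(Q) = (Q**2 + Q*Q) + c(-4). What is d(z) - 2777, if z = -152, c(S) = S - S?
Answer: 43431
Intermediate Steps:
c(S) = 0
d(Q) = 2*Q**2 (d(Q) = (Q**2 + Q*Q) + 0 = (Q**2 + Q**2) + 0 = 2*Q**2 + 0 = 2*Q**2)
d(z) - 2777 = 2*(-152)**2 - 2777 = 2*23104 - 2777 = 46208 - 2777 = 43431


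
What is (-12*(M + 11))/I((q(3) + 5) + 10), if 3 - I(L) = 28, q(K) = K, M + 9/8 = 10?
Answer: 477/50 ≈ 9.5400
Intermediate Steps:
M = 71/8 (M = -9/8 + 10 = 71/8 ≈ 8.8750)
I(L) = -25 (I(L) = 3 - 1*28 = 3 - 28 = -25)
(-12*(M + 11))/I((q(3) + 5) + 10) = -12*(71/8 + 11)/(-25) = -12*159/8*(-1/25) = -477/2*(-1/25) = 477/50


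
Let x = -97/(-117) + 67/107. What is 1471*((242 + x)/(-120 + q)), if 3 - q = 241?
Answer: -2241668668/2240901 ≈ -1000.3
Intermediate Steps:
q = -238 (q = 3 - 1*241 = 3 - 241 = -238)
x = 18218/12519 (x = -97*(-1/117) + 67*(1/107) = 97/117 + 67/107 = 18218/12519 ≈ 1.4552)
1471*((242 + x)/(-120 + q)) = 1471*((242 + 18218/12519)/(-120 - 238)) = 1471*((3047816/12519)/(-358)) = 1471*((3047816/12519)*(-1/358)) = 1471*(-1523908/2240901) = -2241668668/2240901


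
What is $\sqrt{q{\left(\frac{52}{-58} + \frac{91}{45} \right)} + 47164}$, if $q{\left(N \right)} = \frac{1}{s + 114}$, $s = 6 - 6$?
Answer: $\frac{\sqrt{612943458}}{114} \approx 217.17$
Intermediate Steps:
$s = 0$ ($s = 6 - 6 = 0$)
$q{\left(N \right)} = \frac{1}{114}$ ($q{\left(N \right)} = \frac{1}{0 + 114} = \frac{1}{114}$)
$\sqrt{q{\left(\frac{52}{-58} + \frac{91}{45} \right)} + 47164} = \sqrt{\frac{1}{114} + 47164} = \sqrt{\frac{5376697}{114}} = \frac{\sqrt{612943458}}{114}$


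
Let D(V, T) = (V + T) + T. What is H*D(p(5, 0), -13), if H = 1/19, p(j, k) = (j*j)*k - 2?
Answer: -28/19 ≈ -1.4737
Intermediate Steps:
p(j, k) = -2 + k*j² (p(j, k) = j²*k - 2 = k*j² - 2 = -2 + k*j²)
D(V, T) = V + 2*T (D(V, T) = (T + V) + T = V + 2*T)
H = 1/19 ≈ 0.052632
H*D(p(5, 0), -13) = ((-2 + 0*5²) + 2*(-13))/19 = ((-2 + 0*25) - 26)/19 = ((-2 + 0) - 26)/19 = (-2 - 26)/19 = (1/19)*(-28) = -28/19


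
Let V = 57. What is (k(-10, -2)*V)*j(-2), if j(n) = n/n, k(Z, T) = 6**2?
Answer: 2052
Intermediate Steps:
k(Z, T) = 36
j(n) = 1
(k(-10, -2)*V)*j(-2) = (36*57)*1 = 2052*1 = 2052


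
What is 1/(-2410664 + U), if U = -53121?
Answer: -1/2463785 ≈ -4.0588e-7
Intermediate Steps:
1/(-2410664 + U) = 1/(-2410664 - 53121) = 1/(-2463785) = -1/2463785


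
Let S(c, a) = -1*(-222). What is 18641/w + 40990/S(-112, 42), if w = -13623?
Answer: 92378078/504051 ≈ 183.27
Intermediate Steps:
S(c, a) = 222
18641/w + 40990/S(-112, 42) = 18641/(-13623) + 40990/222 = 18641*(-1/13623) + 40990*(1/222) = -18641/13623 + 20495/111 = 92378078/504051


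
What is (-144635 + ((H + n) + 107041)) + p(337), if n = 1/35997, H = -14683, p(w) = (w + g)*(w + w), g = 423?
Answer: 16557288112/35997 ≈ 4.5996e+5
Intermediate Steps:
p(w) = 2*w*(423 + w) (p(w) = (w + 423)*(w + w) = (423 + w)*(2*w) = 2*w*(423 + w))
n = 1/35997 ≈ 2.7780e-5
(-144635 + ((H + n) + 107041)) + p(337) = (-144635 + ((-14683 + 1/35997) + 107041)) + 2*337*(423 + 337) = (-144635 + (-528543950/35997 + 107041)) + 2*337*760 = (-144635 + 3324610927/35997) + 512240 = -1881815168/35997 + 512240 = 16557288112/35997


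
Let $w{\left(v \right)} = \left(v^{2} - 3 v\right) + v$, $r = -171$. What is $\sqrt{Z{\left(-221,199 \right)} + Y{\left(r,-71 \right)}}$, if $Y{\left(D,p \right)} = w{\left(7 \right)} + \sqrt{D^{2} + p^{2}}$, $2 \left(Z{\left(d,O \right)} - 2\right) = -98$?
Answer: $\sqrt{-12 + \sqrt{34282}} \approx 13.159$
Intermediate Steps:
$Z{\left(d,O \right)} = -47$ ($Z{\left(d,O \right)} = 2 + \frac{1}{2} \left(-98\right) = 2 - 49 = -47$)
$w{\left(v \right)} = v^{2} - 2 v$
$Y{\left(D,p \right)} = 35 + \sqrt{D^{2} + p^{2}}$ ($Y{\left(D,p \right)} = 7 \left(-2 + 7\right) + \sqrt{D^{2} + p^{2}} = 7 \cdot 5 + \sqrt{D^{2} + p^{2}} = 35 + \sqrt{D^{2} + p^{2}}$)
$\sqrt{Z{\left(-221,199 \right)} + Y{\left(r,-71 \right)}} = \sqrt{-47 + \left(35 + \sqrt{\left(-171\right)^{2} + \left(-71\right)^{2}}\right)} = \sqrt{-47 + \left(35 + \sqrt{29241 + 5041}\right)} = \sqrt{-47 + \left(35 + \sqrt{34282}\right)} = \sqrt{-12 + \sqrt{34282}}$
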